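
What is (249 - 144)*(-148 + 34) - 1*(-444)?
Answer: -11526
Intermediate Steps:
(249 - 144)*(-148 + 34) - 1*(-444) = 105*(-114) + 444 = -11970 + 444 = -11526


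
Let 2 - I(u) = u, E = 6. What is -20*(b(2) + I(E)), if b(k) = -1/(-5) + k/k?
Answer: 56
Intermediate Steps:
I(u) = 2 - u
b(k) = 6/5 (b(k) = -1*(-⅕) + 1 = ⅕ + 1 = 6/5)
-20*(b(2) + I(E)) = -20*(6/5 + (2 - 1*6)) = -20*(6/5 + (2 - 6)) = -20*(6/5 - 4) = -20*(-14/5) = 56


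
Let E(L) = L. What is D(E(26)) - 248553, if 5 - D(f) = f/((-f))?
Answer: -248547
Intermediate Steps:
D(f) = 6 (D(f) = 5 - f/((-f)) = 5 - f*(-1/f) = 5 - 1*(-1) = 5 + 1 = 6)
D(E(26)) - 248553 = 6 - 248553 = -248547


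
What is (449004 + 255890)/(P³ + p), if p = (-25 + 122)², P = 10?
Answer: 704894/10409 ≈ 67.720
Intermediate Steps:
p = 9409 (p = 97² = 9409)
(449004 + 255890)/(P³ + p) = (449004 + 255890)/(10³ + 9409) = 704894/(1000 + 9409) = 704894/10409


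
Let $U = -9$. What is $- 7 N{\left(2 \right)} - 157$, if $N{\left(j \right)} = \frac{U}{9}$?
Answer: $-150$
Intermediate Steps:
$N{\left(j \right)} = -1$ ($N{\left(j \right)} = - \frac{9}{9} = \left(-9\right) \frac{1}{9} = -1$)
$- 7 N{\left(2 \right)} - 157 = \left(-7\right) \left(-1\right) - 157 = 7 - 157 = -150$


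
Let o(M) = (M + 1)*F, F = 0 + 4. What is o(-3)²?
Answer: 64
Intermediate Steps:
F = 4
o(M) = 4 + 4*M (o(M) = (M + 1)*4 = (1 + M)*4 = 4 + 4*M)
o(-3)² = (4 + 4*(-3))² = (4 - 12)² = (-8)² = 64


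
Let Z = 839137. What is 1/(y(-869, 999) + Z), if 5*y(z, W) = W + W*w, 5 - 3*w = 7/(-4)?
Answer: 20/16795727 ≈ 1.1908e-6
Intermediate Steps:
w = 9/4 (w = 5/3 - 7/(3*(-4)) = 5/3 - 7*(-1)/(3*4) = 5/3 - ⅓*(-7/4) = 5/3 + 7/12 = 9/4 ≈ 2.2500)
y(z, W) = 13*W/20 (y(z, W) = (W + W*(9/4))/5 = (W + 9*W/4)/5 = (13*W/4)/5 = 13*W/20)
1/(y(-869, 999) + Z) = 1/((13/20)*999 + 839137) = 1/(12987/20 + 839137) = 1/(16795727/20) = 20/16795727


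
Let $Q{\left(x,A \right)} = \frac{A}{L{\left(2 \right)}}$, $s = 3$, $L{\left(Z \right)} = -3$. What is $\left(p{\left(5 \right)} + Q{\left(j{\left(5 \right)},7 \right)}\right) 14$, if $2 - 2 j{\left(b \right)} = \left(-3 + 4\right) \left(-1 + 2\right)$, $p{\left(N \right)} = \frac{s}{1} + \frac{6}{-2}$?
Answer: $- \frac{98}{3} \approx -32.667$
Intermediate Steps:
$p{\left(N \right)} = 0$ ($p{\left(N \right)} = \frac{3}{1} + \frac{6}{-2} = 3 \cdot 1 + 6 \left(- \frac{1}{2}\right) = 3 - 3 = 0$)
$j{\left(b \right)} = \frac{1}{2}$ ($j{\left(b \right)} = 1 - \frac{\left(-3 + 4\right) \left(-1 + 2\right)}{2} = 1 - \frac{1 \cdot 1}{2} = 1 - \frac{1}{2} = \frac{1}{2}$)
$Q{\left(x,A \right)} = - \frac{A}{3}$ ($Q{\left(x,A \right)} = \frac{A}{-3} = A \left(- \frac{1}{3}\right) = - \frac{A}{3}$)
$\left(p{\left(5 \right)} + Q{\left(j{\left(5 \right)},7 \right)}\right) 14 = \left(0 - \frac{7}{3}\right) 14 = \left(- \frac{7}{3}\right) 14 = - \frac{98}{3}$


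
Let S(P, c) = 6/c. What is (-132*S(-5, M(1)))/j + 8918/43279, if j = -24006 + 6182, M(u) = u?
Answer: 24153925/96425612 ≈ 0.25049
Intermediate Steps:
j = -17824
(-132*S(-5, M(1)))/j + 8918/43279 = -792/1/(-17824) + 8918/43279 = -792*(-1/17824) + 8918*(1/43279) = -132*6*(-1/17824) + 8918/43279 = -792*(-1/17824) + 8918/43279 = 99/2228 + 8918/43279 = 24153925/96425612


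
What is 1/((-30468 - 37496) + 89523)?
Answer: 1/21559 ≈ 4.6384e-5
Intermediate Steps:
1/((-30468 - 37496) + 89523) = 1/(-67964 + 89523) = 1/21559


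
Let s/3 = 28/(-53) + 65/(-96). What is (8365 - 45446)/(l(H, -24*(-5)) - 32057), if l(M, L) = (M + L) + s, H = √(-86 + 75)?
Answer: 3406798310768160/2934528150191801 + 106660381696*I*√11/2934528150191801 ≈ 1.1609 + 0.00012055*I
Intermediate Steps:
H = I*√11 (H = √(-11) = I*√11 ≈ 3.3166*I)
s = -6133/1696 (s = 3*(28/(-53) + 65/(-96)) = 3*(28*(-1/53) + 65*(-1/96)) = 3*(-28/53 - 65/96) = 3*(-6133/5088) = -6133/1696 ≈ -3.6162)
l(M, L) = -6133/1696 + L + M (l(M, L) = (M + L) - 6133/1696 = (L + M) - 6133/1696 = -6133/1696 + L + M)
(8365 - 45446)/(l(H, -24*(-5)) - 32057) = (8365 - 45446)/((-6133/1696 - 24*(-5) + I*√11) - 32057) = -37081/((-6133/1696 + 120 + I*√11) - 32057) = -37081/((197387/1696 + I*√11) - 32057) = -37081/(-54171285/1696 + I*√11)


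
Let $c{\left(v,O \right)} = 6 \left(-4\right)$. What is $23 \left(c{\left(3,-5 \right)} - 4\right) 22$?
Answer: $-14168$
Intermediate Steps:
$c{\left(v,O \right)} = -24$
$23 \left(c{\left(3,-5 \right)} - 4\right) 22 = 23 \left(-24 - 4\right) 22 = 23 \left(-28\right) 22 = \left(-644\right) 22 = -14168$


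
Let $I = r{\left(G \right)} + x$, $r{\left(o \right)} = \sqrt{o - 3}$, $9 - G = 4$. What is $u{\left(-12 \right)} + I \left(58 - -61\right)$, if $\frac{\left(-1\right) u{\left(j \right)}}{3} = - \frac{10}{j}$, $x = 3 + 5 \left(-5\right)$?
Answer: $- \frac{5241}{2} + 119 \sqrt{2} \approx -2452.2$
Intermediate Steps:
$G = 5$ ($G = 9 - 4 = 5$)
$x = -22$ ($x = 3 - 25 = -22$)
$r{\left(o \right)} = \sqrt{-3 + o}$
$u{\left(j \right)} = \frac{30}{j}$ ($u{\left(j \right)} = - 3 \left(- \frac{10}{j}\right) = \frac{30}{j}$)
$I = -22 + \sqrt{2}$ ($I = \sqrt{-3 + 5} - 22 = \sqrt{2} - 22 = -22 + \sqrt{2} \approx -20.586$)
$u{\left(-12 \right)} + I \left(58 - -61\right) = \frac{30}{-12} + \left(-22 + \sqrt{2}\right) \left(58 - -61\right) = 30 \left(- \frac{1}{12}\right) + \left(-22 + \sqrt{2}\right) \left(58 + 61\right) = - \frac{5}{2} + \left(-22 + \sqrt{2}\right) 119 = - \frac{5}{2} - \left(2618 - 119 \sqrt{2}\right) = - \frac{5241}{2} + 119 \sqrt{2}$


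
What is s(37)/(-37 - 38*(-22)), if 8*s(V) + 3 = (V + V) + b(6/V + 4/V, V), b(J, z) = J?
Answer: 2637/236504 ≈ 0.011150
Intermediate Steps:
s(V) = -3/8 + V/4 + 5/(4*V) (s(V) = -3/8 + ((V + V) + (6/V + 4/V))/8 = -3/8 + (2*V + 10/V)/8 = -3/8 + (V/4 + 5/(4*V)) = -3/8 + V/4 + 5/(4*V))
s(37)/(-37 - 38*(-22)) = ((1/8)*(10 + 37*(-3 + 2*37))/37)/(-37 - 38*(-22)) = ((1/8)*(1/37)*(10 + 37*(-3 + 74)))/(-37 + 836) = ((1/8)*(1/37)*(10 + 37*71))/799 = ((1/8)*(1/37)*(10 + 2627))*(1/799) = ((1/8)*(1/37)*2637)*(1/799) = (2637/296)*(1/799) = 2637/236504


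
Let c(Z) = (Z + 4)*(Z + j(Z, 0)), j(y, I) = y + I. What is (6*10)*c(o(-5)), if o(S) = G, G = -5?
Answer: 600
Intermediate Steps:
j(y, I) = I + y
o(S) = -5
c(Z) = 2*Z*(4 + Z) (c(Z) = (Z + 4)*(Z + (0 + Z)) = (4 + Z)*(Z + Z) = (4 + Z)*(2*Z) = 2*Z*(4 + Z))
(6*10)*c(o(-5)) = (6*10)*(2*(-5)*(4 - 5)) = 60*(2*(-5)*(-1)) = 60*10 = 600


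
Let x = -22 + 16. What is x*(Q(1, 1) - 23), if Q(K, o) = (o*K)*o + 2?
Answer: 120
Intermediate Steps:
x = -6
Q(K, o) = 2 + K*o² (Q(K, o) = (K*o)*o + 2 = K*o² + 2 = 2 + K*o²)
x*(Q(1, 1) - 23) = -6*((2 + 1*1²) - 23) = -6*((2 + 1*1) - 23) = -6*((2 + 1) - 23) = -6*(3 - 23) = -6*(-20) = 120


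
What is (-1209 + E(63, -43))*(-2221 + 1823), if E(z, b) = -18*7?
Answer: 531330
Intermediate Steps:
E(z, b) = -126 (E(z, b) = -3*42 = -126)
(-1209 + E(63, -43))*(-2221 + 1823) = (-1209 - 126)*(-2221 + 1823) = -1335*(-398) = 531330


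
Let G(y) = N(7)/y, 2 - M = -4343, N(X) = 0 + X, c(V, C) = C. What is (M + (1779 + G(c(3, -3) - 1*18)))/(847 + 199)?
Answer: 18371/3138 ≈ 5.8544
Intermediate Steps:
N(X) = X
M = 4345 (M = 2 - 1*(-4343) = 2 + 4343 = 4345)
G(y) = 7/y
(M + (1779 + G(c(3, -3) - 1*18)))/(847 + 199) = (4345 + (1779 + 7/(-3 - 1*18)))/(847 + 199) = (4345 + (1779 + 7/(-3 - 18)))/1046 = (4345 + (1779 + 7/(-21)))*(1/1046) = (4345 + (1779 + 7*(-1/21)))*(1/1046) = (4345 + (1779 - ⅓))*(1/1046) = (4345 + 5336/3)*(1/1046) = (18371/3)*(1/1046) = 18371/3138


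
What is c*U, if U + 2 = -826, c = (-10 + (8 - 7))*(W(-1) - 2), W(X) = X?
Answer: -22356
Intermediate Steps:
c = 27 (c = (-10 + (8 - 7))*(-1 - 2) = (-10 + 1)*(-3) = -9*(-3) = 27)
U = -828 (U = -2 - 826 = -828)
c*U = 27*(-828) = -22356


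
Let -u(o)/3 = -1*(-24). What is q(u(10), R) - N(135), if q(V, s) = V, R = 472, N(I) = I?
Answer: -207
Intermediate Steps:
u(o) = -72 (u(o) = -(-3)*(-24) = -3*24 = -72)
q(u(10), R) - N(135) = -72 - 1*135 = -72 - 135 = -207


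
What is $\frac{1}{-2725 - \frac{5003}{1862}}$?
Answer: $- \frac{1862}{5078953} \approx -0.00036661$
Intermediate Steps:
$\frac{1}{-2725 - \frac{5003}{1862}} = \frac{1}{- \frac{5078953}{1862}} = - \frac{1862}{5078953}$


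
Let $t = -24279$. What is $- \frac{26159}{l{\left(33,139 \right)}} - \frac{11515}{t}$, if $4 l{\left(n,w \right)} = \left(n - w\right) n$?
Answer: $\frac{143374273}{4718219} \approx 30.387$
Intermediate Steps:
$l{\left(n,w \right)} = \frac{n \left(n - w\right)}{4}$ ($l{\left(n,w \right)} = \frac{\left(n - w\right) n}{4} = \frac{n \left(n - w\right)}{4}$)
$- \frac{26159}{l{\left(33,139 \right)}} - \frac{11515}{t} = - \frac{26159}{\frac{1}{4} \cdot 33 \left(33 - 139\right)} - \frac{11515}{-24279} = - \frac{26159}{\frac{1}{4} \cdot 33 \left(33 - 139\right)} - - \frac{11515}{24279} = - \frac{26159}{\frac{1}{4} \cdot 33 \left(-106\right)} + \frac{11515}{24279} = - \frac{26159}{- \frac{1749}{2}} + \frac{11515}{24279} = \left(-26159\right) \left(- \frac{2}{1749}\right) + \frac{11515}{24279} = \frac{52318}{1749} + \frac{11515}{24279} = \frac{143374273}{4718219}$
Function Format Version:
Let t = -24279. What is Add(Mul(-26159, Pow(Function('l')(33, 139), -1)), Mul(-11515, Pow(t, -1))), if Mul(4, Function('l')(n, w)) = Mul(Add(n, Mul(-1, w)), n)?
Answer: Rational(143374273, 4718219) ≈ 30.387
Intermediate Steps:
Function('l')(n, w) = Mul(Rational(1, 4), n, Add(n, Mul(-1, w))) (Function('l')(n, w) = Mul(Rational(1, 4), Mul(Add(n, Mul(-1, w)), n)) = Mul(Rational(1, 4), Mul(n, Add(n, Mul(-1, w)))) = Mul(Rational(1, 4), n, Add(n, Mul(-1, w))))
Add(Mul(-26159, Pow(Function('l')(33, 139), -1)), Mul(-11515, Pow(t, -1))) = Add(Mul(-26159, Pow(Mul(Rational(1, 4), 33, Add(33, Mul(-1, 139))), -1)), Mul(-11515, Pow(-24279, -1))) = Add(Mul(-26159, Pow(Mul(Rational(1, 4), 33, Add(33, -139)), -1)), Mul(-11515, Rational(-1, 24279))) = Add(Mul(-26159, Pow(Mul(Rational(1, 4), 33, -106), -1)), Rational(11515, 24279)) = Add(Mul(-26159, Pow(Rational(-1749, 2), -1)), Rational(11515, 24279)) = Add(Mul(-26159, Rational(-2, 1749)), Rational(11515, 24279)) = Add(Rational(52318, 1749), Rational(11515, 24279)) = Rational(143374273, 4718219)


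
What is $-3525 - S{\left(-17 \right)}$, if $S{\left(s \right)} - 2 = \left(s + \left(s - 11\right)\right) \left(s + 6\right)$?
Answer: $-4022$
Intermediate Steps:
$S{\left(s \right)} = 2 + \left(-11 + 2 s\right) \left(6 + s\right)$ ($S{\left(s \right)} = 2 + \left(s + \left(s - 11\right)\right) \left(s + 6\right) = 2 + \left(s + \left(-11 + s\right)\right) \left(6 + s\right) = 2 + \left(-11 + 2 s\right) \left(6 + s\right)$)
$-3525 - S{\left(-17 \right)} = -3525 - \left(-64 - 17 + 2 \left(-17\right)^{2}\right) = -3525 - \left(-64 - 17 + 2 \cdot 289\right) = -3525 - \left(-64 - 17 + 578\right) = -3525 - 497 = -4022$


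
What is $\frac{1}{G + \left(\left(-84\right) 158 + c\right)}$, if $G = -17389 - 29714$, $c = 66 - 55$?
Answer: $- \frac{1}{60364} \approx -1.6566 \cdot 10^{-5}$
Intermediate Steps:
$c = 11$ ($c = 66 - 55 = 11$)
$G = -47103$ ($G = -17389 - 29714 = -47103$)
$\frac{1}{G + \left(\left(-84\right) 158 + c\right)} = \frac{1}{-47103 + \left(\left(-84\right) 158 + 11\right)} = \frac{1}{-47103 + \left(-13272 + 11\right)} = \frac{1}{-47103 - 13261} = \frac{1}{-60364} = - \frac{1}{60364}$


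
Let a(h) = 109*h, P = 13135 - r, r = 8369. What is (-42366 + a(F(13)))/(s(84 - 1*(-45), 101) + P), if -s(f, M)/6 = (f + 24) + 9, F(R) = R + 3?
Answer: -20311/1897 ≈ -10.707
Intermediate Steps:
F(R) = 3 + R
P = 4766 (P = 13135 - 1*8369 = 13135 - 8369 = 4766)
s(f, M) = -198 - 6*f (s(f, M) = -6*((f + 24) + 9) = -6*((24 + f) + 9) = -6*(33 + f) = -198 - 6*f)
(-42366 + a(F(13)))/(s(84 - 1*(-45), 101) + P) = (-42366 + 109*(3 + 13))/((-198 - 6*(84 - 1*(-45))) + 4766) = (-42366 + 109*16)/((-198 - 6*(84 + 45)) + 4766) = (-42366 + 1744)/((-198 - 6*129) + 4766) = -40622/((-198 - 774) + 4766) = -40622/(-972 + 4766) = -40622/3794 = -40622*1/3794 = -20311/1897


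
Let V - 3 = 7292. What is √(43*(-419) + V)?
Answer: I*√10722 ≈ 103.55*I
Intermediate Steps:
V = 7295 (V = 3 + 7292 = 7295)
√(43*(-419) + V) = √(43*(-419) + 7295) = √(-18017 + 7295) = √(-10722) = I*√10722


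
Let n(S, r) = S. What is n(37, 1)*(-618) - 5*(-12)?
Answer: -22806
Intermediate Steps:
n(37, 1)*(-618) - 5*(-12) = 37*(-618) - 5*(-12) = -22866 + 60 = -22806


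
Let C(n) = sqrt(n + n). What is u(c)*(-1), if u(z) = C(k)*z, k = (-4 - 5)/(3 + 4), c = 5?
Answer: -15*I*sqrt(14)/7 ≈ -8.0178*I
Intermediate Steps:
k = -9/7 ≈ -1.2857
C(n) = sqrt(2)*sqrt(n) (C(n) = sqrt(2*n) = sqrt(2)*sqrt(n))
u(z) = 3*I*z*sqrt(14)/7 (u(z) = (sqrt(2)*sqrt(-9/7))*z = (sqrt(2)*(3*I*sqrt(7)/7))*z = (3*I*sqrt(14)/7)*z = 3*I*z*sqrt(14)/7)
u(c)*(-1) = ((3/7)*I*5*sqrt(14))*(-1) = (15*I*sqrt(14)/7)*(-1) = -15*I*sqrt(14)/7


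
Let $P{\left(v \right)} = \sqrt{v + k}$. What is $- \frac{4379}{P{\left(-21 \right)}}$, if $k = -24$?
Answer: $\frac{4379 i \sqrt{5}}{15} \approx 652.78 i$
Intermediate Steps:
$P{\left(v \right)} = \sqrt{-24 + v}$ ($P{\left(v \right)} = \sqrt{v - 24} = \sqrt{-24 + v}$)
$- \frac{4379}{P{\left(-21 \right)}} = - \frac{4379}{\sqrt{-24 - 21}} = - \frac{4379}{\sqrt{-45}} = - \frac{4379}{3 i \sqrt{5}} = - 4379 \left(- \frac{i \sqrt{5}}{15}\right) = \frac{4379 i \sqrt{5}}{15}$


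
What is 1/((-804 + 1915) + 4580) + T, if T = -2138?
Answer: -12167357/5691 ≈ -2138.0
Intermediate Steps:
1/((-804 + 1915) + 4580) + T = 1/((-804 + 1915) + 4580) - 2138 = 1/(1111 + 4580) - 2138 = 1/5691 - 2138 = -12167357/5691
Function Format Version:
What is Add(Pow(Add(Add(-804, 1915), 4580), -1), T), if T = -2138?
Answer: Rational(-12167357, 5691) ≈ -2138.0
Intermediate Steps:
Add(Pow(Add(Add(-804, 1915), 4580), -1), T) = Add(Pow(Add(Add(-804, 1915), 4580), -1), -2138) = Add(Pow(Add(1111, 4580), -1), -2138) = Add(Pow(5691, -1), -2138) = Add(Rational(1, 5691), -2138) = Rational(-12167357, 5691)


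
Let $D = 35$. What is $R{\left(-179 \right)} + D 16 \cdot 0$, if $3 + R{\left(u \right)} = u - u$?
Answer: $-3$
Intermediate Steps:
$R{\left(u \right)} = -3$ ($R{\left(u \right)} = -3 + \left(u - u\right) = -3 + 0 = -3$)
$R{\left(-179 \right)} + D 16 \cdot 0 = -3 + 35 \cdot 16 \cdot 0 = -3 + 560 \cdot 0 = -3 + 0 = -3$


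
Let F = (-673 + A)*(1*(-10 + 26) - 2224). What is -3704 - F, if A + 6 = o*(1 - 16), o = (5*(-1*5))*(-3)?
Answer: -3986936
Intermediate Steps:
o = 75 (o = (5*(-5))*(-3) = -25*(-3) = 75)
A = -1131 (A = -6 + 75*(1 - 16) = -6 + 75*(-15) = -6 - 1125 = -1131)
F = 3983232 (F = (-673 - 1131)*(1*(-10 + 26) - 2224) = -1804*(1*16 - 2224) = -1804*(16 - 2224) = -1804*(-2208) = 3983232)
-3704 - F = -3704 - 1*3983232 = -3704 - 3983232 = -3986936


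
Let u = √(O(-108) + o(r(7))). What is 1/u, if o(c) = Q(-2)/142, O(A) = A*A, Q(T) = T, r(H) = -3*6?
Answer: √58798153/828143 ≈ 0.0092593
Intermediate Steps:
r(H) = -18
O(A) = A²
o(c) = -1/71 (o(c) = -2/142 = -2*1/142 = -1/71)
u = √58798153/71 (u = √((-108)² - 1/71) = √(11664 - 1/71) = √(828143/71) = √58798153/71 ≈ 108.00)
1/u = 1/(√58798153/71) = √58798153/828143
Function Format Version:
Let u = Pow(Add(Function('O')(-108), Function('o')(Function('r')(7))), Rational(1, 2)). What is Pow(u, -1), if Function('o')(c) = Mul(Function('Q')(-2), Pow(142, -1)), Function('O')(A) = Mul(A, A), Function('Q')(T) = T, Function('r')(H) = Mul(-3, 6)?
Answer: Mul(Rational(1, 828143), Pow(58798153, Rational(1, 2))) ≈ 0.0092593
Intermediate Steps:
Function('r')(H) = -18
Function('O')(A) = Pow(A, 2)
Function('o')(c) = Rational(-1, 71) (Function('o')(c) = Mul(-2, Pow(142, -1)) = Mul(-2, Rational(1, 142)) = Rational(-1, 71))
u = Mul(Rational(1, 71), Pow(58798153, Rational(1, 2))) (u = Pow(Add(Pow(-108, 2), Rational(-1, 71)), Rational(1, 2)) = Pow(Add(11664, Rational(-1, 71)), Rational(1, 2)) = Pow(Rational(828143, 71), Rational(1, 2)) = Mul(Rational(1, 71), Pow(58798153, Rational(1, 2))) ≈ 108.00)
Pow(u, -1) = Pow(Mul(Rational(1, 71), Pow(58798153, Rational(1, 2))), -1) = Mul(Rational(1, 828143), Pow(58798153, Rational(1, 2)))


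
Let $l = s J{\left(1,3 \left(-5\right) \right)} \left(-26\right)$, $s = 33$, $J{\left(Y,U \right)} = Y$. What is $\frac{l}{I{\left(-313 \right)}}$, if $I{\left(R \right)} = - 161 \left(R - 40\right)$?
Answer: $- \frac{858}{56833} \approx -0.015097$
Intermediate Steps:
$I{\left(R \right)} = 6440 - 161 R$ ($I{\left(R \right)} = - 161 \left(-40 + R\right) = 6440 - 161 R$)
$l = -858$ ($l = 33 \cdot 1 \left(-26\right) = 33 \left(-26\right) = -858$)
$\frac{l}{I{\left(-313 \right)}} = - \frac{858}{6440 - -50393} = - \frac{858}{6440 + 50393} = - \frac{858}{56833}$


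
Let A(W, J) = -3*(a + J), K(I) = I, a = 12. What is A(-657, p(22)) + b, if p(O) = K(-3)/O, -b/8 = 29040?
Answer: -5111823/22 ≈ -2.3236e+5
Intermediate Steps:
b = -232320 (b = -8*29040 = -232320)
p(O) = -3/O
A(W, J) = -36 - 3*J (A(W, J) = -3*(12 + J) = -36 - 3*J)
A(-657, p(22)) + b = (-36 - (-9)/22) - 232320 = (-36 - 3*(-3/22)) - 232320 = (-36 + 9/22) - 232320 = -783/22 - 232320 = -5111823/22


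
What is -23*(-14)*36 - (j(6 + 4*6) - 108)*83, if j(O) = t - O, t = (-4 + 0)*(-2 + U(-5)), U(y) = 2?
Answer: 23046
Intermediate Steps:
t = 0 (t = (-4 + 0)*(-2 + 2) = -4*0 = 0)
j(O) = -O (j(O) = 0 - O = -O)
-23*(-14)*36 - (j(6 + 4*6) - 108)*83 = -23*(-14)*36 - (-(6 + 4*6) - 108)*83 = 322*36 - (-(6 + 24) - 108)*83 = 11592 - (-1*30 - 108)*83 = 11592 - (-30 - 108)*83 = 11592 - (-138)*83 = 11592 - 1*(-11454) = 11592 + 11454 = 23046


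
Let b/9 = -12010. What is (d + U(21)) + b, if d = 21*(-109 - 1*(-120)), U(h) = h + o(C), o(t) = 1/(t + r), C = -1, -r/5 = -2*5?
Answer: -5284061/49 ≈ -1.0784e+5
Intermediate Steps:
b = -108090 (b = 9*(-12010) = -108090)
r = 50 (r = -(-10)*5 = -5*(-10) = 50)
o(t) = 1/(50 + t) (o(t) = 1/(t + 50) = 1/(50 + t))
U(h) = 1/49 + h (U(h) = h + 1/(50 - 1) = h + 1/49 = 1/49 + h)
d = 231 (d = 21*(-109 + 120) = 21*11 = 231)
(d + U(21)) + b = (231 + (1/49 + 21)) - 108090 = (231 + 1030/49) - 108090 = 12349/49 - 108090 = -5284061/49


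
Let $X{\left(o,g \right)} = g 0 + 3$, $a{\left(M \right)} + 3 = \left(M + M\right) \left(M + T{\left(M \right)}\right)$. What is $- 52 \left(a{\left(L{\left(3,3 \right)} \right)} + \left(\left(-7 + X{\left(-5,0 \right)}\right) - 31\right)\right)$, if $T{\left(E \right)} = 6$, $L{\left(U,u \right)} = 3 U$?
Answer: $-12064$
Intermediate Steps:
$a{\left(M \right)} = -3 + 2 M \left(6 + M\right)$ ($a{\left(M \right)} = -3 + \left(M + M\right) \left(M + 6\right) = -3 + 2 M \left(6 + M\right)$)
$X{\left(o,g \right)} = 3$ ($X{\left(o,g \right)} = 0 + 3 = 3$)
$- 52 \left(a{\left(L{\left(3,3 \right)} \right)} + \left(\left(-7 + X{\left(-5,0 \right)}\right) - 31\right)\right) = - 52 \left(\left(-3 + 2 \left(3 \cdot 3\right)^{2} + 12 \cdot 3 \cdot 3\right) + \left(\left(-7 + 3\right) - 31\right)\right) = - 52 \left(\left(-3 + 2 \cdot 9^{2} + 12 \cdot 9\right) - 35\right) = - 52 \left(\left(-3 + 2 \cdot 81 + 108\right) - 35\right) = - 52 \left(\left(-3 + 162 + 108\right) - 35\right) = - 52 \left(267 - 35\right) = \left(-52\right) 232 = -12064$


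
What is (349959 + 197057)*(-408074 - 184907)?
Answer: -324370094696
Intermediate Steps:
(349959 + 197057)*(-408074 - 184907) = 547016*(-592981) = -324370094696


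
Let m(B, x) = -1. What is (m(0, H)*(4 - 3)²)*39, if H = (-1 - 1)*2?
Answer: -39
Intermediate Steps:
H = -4 (H = -2*2 = -4)
(m(0, H)*(4 - 3)²)*39 = -(4 - 3)²*39 = -1*1²*39 = -1*1*39 = -1*39 = -39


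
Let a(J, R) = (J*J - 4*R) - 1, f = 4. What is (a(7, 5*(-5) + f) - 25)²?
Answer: 11449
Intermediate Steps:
a(J, R) = -1 + J² - 4*R (a(J, R) = (J² - 4*R) - 1 = -1 + J² - 4*R)
(a(7, 5*(-5) + f) - 25)² = ((-1 + 7² - 4*(5*(-5) + 4)) - 25)² = ((-1 + 49 - 4*(-25 + 4)) - 25)² = ((-1 + 49 - 4*(-21)) - 25)² = ((-1 + 49 + 84) - 25)² = (132 - 25)² = 107² = 11449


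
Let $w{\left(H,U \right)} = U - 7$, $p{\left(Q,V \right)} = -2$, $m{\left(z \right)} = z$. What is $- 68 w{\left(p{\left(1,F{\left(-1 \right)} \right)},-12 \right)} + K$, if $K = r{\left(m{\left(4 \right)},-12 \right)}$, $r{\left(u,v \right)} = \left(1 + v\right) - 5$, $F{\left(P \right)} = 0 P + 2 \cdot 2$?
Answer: $1276$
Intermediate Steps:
$F{\left(P \right)} = 4$ ($F{\left(P \right)} = 0 + 4 = 4$)
$r{\left(u,v \right)} = -4 + v$
$K = -16$ ($K = -4 - 12 = -16$)
$w{\left(H,U \right)} = -7 + U$ ($w{\left(H,U \right)} = U - 7 = -7 + U$)
$- 68 w{\left(p{\left(1,F{\left(-1 \right)} \right)},-12 \right)} + K = - 68 \left(-7 - 12\right) - 16 = \left(-68\right) \left(-19\right) - 16 = 1292 - 16 = 1276$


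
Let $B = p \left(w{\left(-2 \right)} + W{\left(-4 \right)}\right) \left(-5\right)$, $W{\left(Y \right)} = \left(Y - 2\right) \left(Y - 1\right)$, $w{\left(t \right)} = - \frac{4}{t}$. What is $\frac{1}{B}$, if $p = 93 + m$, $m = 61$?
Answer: $- \frac{1}{24640} \approx -4.0584 \cdot 10^{-5}$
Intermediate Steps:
$p = 154$ ($p = 93 + 61 = 154$)
$W{\left(Y \right)} = \left(-1 + Y\right) \left(-2 + Y\right)$ ($W{\left(Y \right)} = \left(-2 + Y\right) \left(-1 + Y\right) = \left(-1 + Y\right) \left(-2 + Y\right)$)
$B = -24640$ ($B = 154 \left(- \frac{4}{-2} + \left(2 + \left(-4\right)^{2} - -12\right)\right) \left(-5\right) = 154 \left(\left(-4\right) \left(- \frac{1}{2}\right) + \left(2 + 16 + 12\right)\right) \left(-5\right) = 154 \left(2 + 30\right) \left(-5\right) = 154 \cdot 32 \left(-5\right) = 154 \left(-160\right) = -24640$)
$\frac{1}{B} = \frac{1}{-24640} = - \frac{1}{24640}$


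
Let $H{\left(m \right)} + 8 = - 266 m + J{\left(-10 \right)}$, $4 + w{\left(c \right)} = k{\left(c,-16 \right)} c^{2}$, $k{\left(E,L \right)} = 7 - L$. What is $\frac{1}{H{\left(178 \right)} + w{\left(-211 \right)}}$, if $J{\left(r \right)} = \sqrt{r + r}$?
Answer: $\frac{976623}{953792484149} - \frac{2 i \sqrt{5}}{953792484149} \approx 1.0239 \cdot 10^{-6} - 4.6888 \cdot 10^{-12} i$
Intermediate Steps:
$J{\left(r \right)} = \sqrt{2} \sqrt{r}$ ($J{\left(r \right)} = \sqrt{2 r} = \sqrt{2} \sqrt{r}$)
$w{\left(c \right)} = -4 + 23 c^{2}$ ($w{\left(c \right)} = -4 + \left(7 - -16\right) c^{2} = -4 + \left(7 + 16\right) c^{2} = -4 + 23 c^{2}$)
$H{\left(m \right)} = -8 - 266 m + 2 i \sqrt{5}$ ($H{\left(m \right)} = -8 - \left(266 m - \sqrt{2} \sqrt{-10}\right) = -8 - \left(266 m - \sqrt{2} i \sqrt{10}\right) = -8 - \left(266 m - 2 i \sqrt{5}\right) = -8 - 266 m + 2 i \sqrt{5}$)
$\frac{1}{H{\left(178 \right)} + w{\left(-211 \right)}} = \frac{1}{\left(-8 - 47348 + 2 i \sqrt{5}\right) - \left(4 - 23 \left(-211\right)^{2}\right)} = \frac{1}{\left(-8 - 47348 + 2 i \sqrt{5}\right) + \left(-4 + 23 \cdot 44521\right)} = \frac{1}{\left(-47356 + 2 i \sqrt{5}\right) + \left(-4 + 1023983\right)} = \frac{1}{\left(-47356 + 2 i \sqrt{5}\right) + 1023979} = \frac{1}{976623 + 2 i \sqrt{5}}$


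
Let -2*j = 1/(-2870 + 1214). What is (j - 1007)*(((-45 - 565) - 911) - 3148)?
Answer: 677042149/144 ≈ 4.7017e+6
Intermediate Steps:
j = 1/3312 (j = -1/(2*(-2870 + 1214)) = -½/(-1656) = -½*(-1/1656) = 1/3312 ≈ 0.00030193)
(j - 1007)*(((-45 - 565) - 911) - 3148) = (1/3312 - 1007)*(((-45 - 565) - 911) - 3148) = -3335183*((-610 - 911) - 3148)/3312 = -3335183*(-1521 - 3148)/3312 = -3335183/3312*(-4669) = 677042149/144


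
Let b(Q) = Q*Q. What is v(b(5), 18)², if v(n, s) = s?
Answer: 324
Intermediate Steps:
b(Q) = Q²
v(b(5), 18)² = 18² = 324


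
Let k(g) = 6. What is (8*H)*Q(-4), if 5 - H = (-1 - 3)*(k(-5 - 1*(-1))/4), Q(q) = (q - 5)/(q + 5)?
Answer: -792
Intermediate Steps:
Q(q) = (-5 + q)/(5 + q)
H = 11 (H = 5 - (-1 - 3)*6/4 = 5 - (-4)*6*(1/4) = 5 - (-4)*3/2 = 5 - 1*(-6) = 5 + 6 = 11)
(8*H)*Q(-4) = (8*11)*((-5 - 4)/(5 - 4)) = 88*(-9/1) = 88*(1*(-9)) = 88*(-9) = -792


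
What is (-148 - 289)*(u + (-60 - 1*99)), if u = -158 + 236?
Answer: 35397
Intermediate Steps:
u = 78
(-148 - 289)*(u + (-60 - 1*99)) = (-148 - 289)*(78 + (-60 - 1*99)) = -437*(78 + (-60 - 99)) = -437*(78 - 159) = -437*(-81) = 35397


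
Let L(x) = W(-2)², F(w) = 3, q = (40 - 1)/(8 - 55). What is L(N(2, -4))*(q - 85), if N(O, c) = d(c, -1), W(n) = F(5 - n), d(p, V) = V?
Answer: -36306/47 ≈ -772.47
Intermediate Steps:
q = -39/47 (q = 39/(-47) = 39*(-1/47) = -39/47 ≈ -0.82979)
W(n) = 3
N(O, c) = -1
L(x) = 9 (L(x) = 3² = 9)
L(N(2, -4))*(q - 85) = 9*(-39/47 - 85) = 9*(-4034/47) = -36306/47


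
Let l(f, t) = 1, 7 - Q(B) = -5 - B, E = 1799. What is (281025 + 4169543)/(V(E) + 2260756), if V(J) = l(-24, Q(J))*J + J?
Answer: 2225284/1132177 ≈ 1.9655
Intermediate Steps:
Q(B) = 12 + B (Q(B) = 7 - (-5 - B) = 7 + (5 + B) = 12 + B)
V(J) = 2*J (V(J) = 1*J + J = J + J = 2*J)
(281025 + 4169543)/(V(E) + 2260756) = (281025 + 4169543)/(2*1799 + 2260756) = 4450568/(3598 + 2260756) = 4450568/2264354 = 4450568*(1/2264354) = 2225284/1132177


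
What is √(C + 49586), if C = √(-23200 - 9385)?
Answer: √(49586 + 7*I*√665) ≈ 222.68 + 0.4053*I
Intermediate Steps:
C = 7*I*√665 (C = √(-32585) = 7*I*√665 ≈ 180.51*I)
√(C + 49586) = √(7*I*√665 + 49586) = √(49586 + 7*I*√665)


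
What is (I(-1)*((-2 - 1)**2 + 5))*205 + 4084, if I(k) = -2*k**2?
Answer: -1656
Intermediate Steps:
(I(-1)*((-2 - 1)**2 + 5))*205 + 4084 = ((-2*(-1)**2)*((-2 - 1)**2 + 5))*205 + 4084 = ((-2*1)*((-3)**2 + 5))*205 + 4084 = -2*(9 + 5)*205 + 4084 = -2*14*205 + 4084 = -28*205 + 4084 = -5740 + 4084 = -1656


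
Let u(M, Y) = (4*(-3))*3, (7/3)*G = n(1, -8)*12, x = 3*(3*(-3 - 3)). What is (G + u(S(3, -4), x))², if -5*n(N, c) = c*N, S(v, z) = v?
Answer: 944784/1225 ≈ 771.25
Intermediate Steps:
n(N, c) = -N*c/5 (n(N, c) = -c*N/5 = -N*c/5)
x = -54 (x = 3*(3*(-6)) = 3*(-18) = -54)
G = 288/35 (G = 3*(-⅕*1*(-8)*12)/7 = 3*((8/5)*12)/7 = (3/7)*(96/5) = 288/35 ≈ 8.2286)
u(M, Y) = -36 (u(M, Y) = -12*3 = -36)
(G + u(S(3, -4), x))² = (288/35 - 36)² = (-972/35)² = 944784/1225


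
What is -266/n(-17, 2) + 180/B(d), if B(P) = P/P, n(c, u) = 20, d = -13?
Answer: 1667/10 ≈ 166.70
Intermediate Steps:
B(P) = 1
-266/n(-17, 2) + 180/B(d) = -266/20 + 180/1 = -266*1/20 + 180*1 = -133/10 + 180 = 1667/10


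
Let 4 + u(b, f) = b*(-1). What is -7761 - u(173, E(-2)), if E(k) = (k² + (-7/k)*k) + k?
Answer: -7584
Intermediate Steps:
E(k) = -7 + k + k² (E(k) = (k² - 7) + k = (-7 + k²) + k = -7 + k + k²)
u(b, f) = -4 - b (u(b, f) = -4 + b*(-1) = -4 - b)
-7761 - u(173, E(-2)) = -7761 - (-4 - 1*173) = -7761 - (-4 - 173) = -7761 - 1*(-177) = -7761 + 177 = -7584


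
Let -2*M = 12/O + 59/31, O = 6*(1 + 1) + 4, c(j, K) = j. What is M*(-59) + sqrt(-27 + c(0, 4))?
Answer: 19411/248 + 3*I*sqrt(3) ≈ 78.27 + 5.1962*I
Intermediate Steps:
O = 16 (O = 6*2 + 4 = 12 + 4 = 16)
M = -329/248 (M = -(12/16 + 59/31)/2 = -(12*(1/16) + 59*(1/31))/2 = -(3/4 + 59/31)/2 = -1/2*329/124 = -329/248 ≈ -1.3266)
M*(-59) + sqrt(-27 + c(0, 4)) = -329/248*(-59) + sqrt(-27 + 0) = 19411/248 + sqrt(-27) = 19411/248 + 3*I*sqrt(3)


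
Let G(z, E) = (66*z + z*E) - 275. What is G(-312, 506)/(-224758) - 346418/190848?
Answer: -10937059043/10723653696 ≈ -1.0199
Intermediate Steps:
G(z, E) = -275 + 66*z + E*z (G(z, E) = (66*z + E*z) - 275 = -275 + 66*z + E*z)
G(-312, 506)/(-224758) - 346418/190848 = (-275 + 66*(-312) + 506*(-312))/(-224758) - 346418/190848 = (-275 - 20592 - 157872)*(-1/224758) - 346418*1/190848 = -178739*(-1/224758) - 173209/95424 = 178739/224758 - 173209/95424 = -10937059043/10723653696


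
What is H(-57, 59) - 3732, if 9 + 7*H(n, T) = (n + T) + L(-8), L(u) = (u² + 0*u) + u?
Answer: -3725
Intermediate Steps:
L(u) = u + u² (L(u) = (u² + 0) + u = u² + u = u + u²)
H(n, T) = 47/7 + T/7 + n/7 (H(n, T) = -9/7 + ((n + T) - 8*(1 - 8))/7 = -9/7 + ((T + n) - 8*(-7))/7 = -9/7 + ((T + n) + 56)/7 = -9/7 + (56 + T + n)/7 = -9/7 + (8 + T/7 + n/7) = 47/7 + T/7 + n/7)
H(-57, 59) - 3732 = (47/7 + (⅐)*59 + (⅐)*(-57)) - 3732 = (47/7 + 59/7 - 57/7) - 3732 = 7 - 3732 = -3725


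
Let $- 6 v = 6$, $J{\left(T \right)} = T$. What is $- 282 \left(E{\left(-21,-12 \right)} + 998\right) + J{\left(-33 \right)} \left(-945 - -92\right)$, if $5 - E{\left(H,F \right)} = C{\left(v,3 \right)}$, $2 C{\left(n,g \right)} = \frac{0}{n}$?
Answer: $-254697$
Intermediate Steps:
$v = -1$ ($v = \left(- \frac{1}{6}\right) 6 = -1$)
$C{\left(n,g \right)} = 0$ ($C{\left(n,g \right)} = \frac{0 \frac{1}{n}}{2} = \frac{1}{2} \cdot 0 = 0$)
$E{\left(H,F \right)} = 5$ ($E{\left(H,F \right)} = 5 - 0 = 5 + 0 = 5$)
$- 282 \left(E{\left(-21,-12 \right)} + 998\right) + J{\left(-33 \right)} \left(-945 - -92\right) = - 282 \left(5 + 998\right) - 33 \left(-945 - -92\right) = \left(-282\right) 1003 - 33 \left(-945 + \left(-264 + 356\right)\right) = -282846 - 33 \left(-945 + 92\right) = -282846 - -28149 = -282846 + 28149 = -254697$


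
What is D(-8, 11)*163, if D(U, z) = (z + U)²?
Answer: 1467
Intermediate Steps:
D(U, z) = (U + z)²
D(-8, 11)*163 = (-8 + 11)²*163 = 3²*163 = 9*163 = 1467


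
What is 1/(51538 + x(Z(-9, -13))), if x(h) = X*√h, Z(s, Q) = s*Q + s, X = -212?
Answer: 25769/1325655746 + 318*√3/662827873 ≈ 2.0270e-5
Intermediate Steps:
Z(s, Q) = s + Q*s (Z(s, Q) = Q*s + s = s + Q*s)
x(h) = -212*√h
1/(51538 + x(Z(-9, -13))) = 1/(51538 - 212*6*√3) = 1/(51538 - 1272*√3)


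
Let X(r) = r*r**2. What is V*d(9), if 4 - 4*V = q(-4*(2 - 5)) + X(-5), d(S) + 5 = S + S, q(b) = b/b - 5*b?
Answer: 611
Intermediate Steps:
q(b) = 1 - 5*b
X(r) = r**3
d(S) = -5 + 2*S (d(S) = -5 + (S + S) = -5 + 2*S)
V = 47 (V = 1 - ((1 - (-20)*(2 - 5)) + (-5)**3)/4 = 1 - ((1 - (-20)*(-3)) - 125)/4 = 1 - ((1 - 5*12) - 125)/4 = 1 - ((1 - 60) - 125)/4 = 1 - (-59 - 125)/4 = 1 - 1/4*(-184) = 1 + 46 = 47)
V*d(9) = 47*(-5 + 2*9) = 47*(-5 + 18) = 47*13 = 611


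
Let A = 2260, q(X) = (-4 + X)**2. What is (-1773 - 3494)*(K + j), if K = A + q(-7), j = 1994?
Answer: -23043125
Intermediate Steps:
K = 2381 (K = 2260 + (-4 - 7)**2 = 2260 + (-11)**2 = 2260 + 121 = 2381)
(-1773 - 3494)*(K + j) = (-1773 - 3494)*(2381 + 1994) = -5267*4375 = -23043125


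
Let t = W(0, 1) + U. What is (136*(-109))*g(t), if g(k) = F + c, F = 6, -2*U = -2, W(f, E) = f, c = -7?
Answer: 14824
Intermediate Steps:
U = 1 (U = -½*(-2) = 1)
t = 1 (t = 0 + 1 = 1)
g(k) = -1 (g(k) = 6 - 7 = -1)
(136*(-109))*g(t) = (136*(-109))*(-1) = -14824*(-1) = 14824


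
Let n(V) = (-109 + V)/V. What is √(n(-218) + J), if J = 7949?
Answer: √31802/2 ≈ 89.166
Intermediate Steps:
n(V) = (-109 + V)/V
√(n(-218) + J) = √((-109 - 218)/(-218) + 7949) = √(-1/218*(-327) + 7949) = √(3/2 + 7949) = √(15901/2) = √31802/2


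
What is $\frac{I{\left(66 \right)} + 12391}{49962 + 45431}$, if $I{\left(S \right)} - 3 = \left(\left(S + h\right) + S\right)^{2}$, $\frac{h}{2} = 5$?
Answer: $\frac{32558}{95393} \approx 0.3413$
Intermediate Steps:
$h = 10$ ($h = 2 \cdot 5 = 10$)
$I{\left(S \right)} = 3 + \left(10 + 2 S\right)^{2}$ ($I{\left(S \right)} = 3 + \left(\left(S + 10\right) + S\right)^{2} = 3 + \left(\left(10 + S\right) + S\right)^{2} = 3 + \left(10 + 2 S\right)^{2}$)
$\frac{I{\left(66 \right)} + 12391}{49962 + 45431} = \frac{\left(3 + 4 \left(5 + 66\right)^{2}\right) + 12391}{49962 + 45431} = \frac{\left(3 + 4 \cdot 71^{2}\right) + 12391}{95393} = \left(\left(3 + 4 \cdot 5041\right) + 12391\right) \frac{1}{95393} = \left(\left(3 + 20164\right) + 12391\right) \frac{1}{95393} = \left(20167 + 12391\right) \frac{1}{95393} = 32558 \cdot \frac{1}{95393} = \frac{32558}{95393}$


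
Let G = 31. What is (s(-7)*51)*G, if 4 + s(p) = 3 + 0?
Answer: -1581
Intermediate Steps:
s(p) = -1 (s(p) = -4 + (3 + 0) = -4 + 3 = -1)
(s(-7)*51)*G = -1*51*31 = -51*31 = -1581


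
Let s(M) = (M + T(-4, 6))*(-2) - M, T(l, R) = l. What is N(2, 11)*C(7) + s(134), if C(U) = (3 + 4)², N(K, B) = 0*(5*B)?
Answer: -394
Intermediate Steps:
N(K, B) = 0
C(U) = 49 (C(U) = 7² = 49)
s(M) = 8 - 3*M (s(M) = (M - 4)*(-2) - M = (-4 + M)*(-2) - M = (8 - 2*M) - M = 8 - 3*M)
N(2, 11)*C(7) + s(134) = 0*49 + (8 - 3*134) = 0 + (8 - 402) = 0 - 394 = -394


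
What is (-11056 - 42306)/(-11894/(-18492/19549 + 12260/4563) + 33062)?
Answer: -4143339021664/2036643008675 ≈ -2.0344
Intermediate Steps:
(-11056 - 42306)/(-11894/(-18492/19549 + 12260/4563) + 33062) = -53362/(-11894/(-18492*1/19549 + 12260*(1/4563)) + 33062) = -53362/(-11894/(-18492/19549 + 12260/4563) + 33062) = -53362/(-11894/155291744/89202087 + 33062) = -53362/(-11894*89202087/155291744 + 33062) = -53362/(-530484811389/77645872 + 33062) = -53362/2036643008675/77645872 = -53362*77645872/2036643008675 = -4143339021664/2036643008675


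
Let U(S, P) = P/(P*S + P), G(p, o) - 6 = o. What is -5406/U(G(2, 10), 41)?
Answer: -91902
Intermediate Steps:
G(p, o) = 6 + o
U(S, P) = P/(P + P*S)
-5406/U(G(2, 10), 41) = -5406/(1/(1 + (6 + 10))) = -5406/(1/(1 + 16)) = -5406/(1/17) = -5406/1/17 = -5406*17 = -91902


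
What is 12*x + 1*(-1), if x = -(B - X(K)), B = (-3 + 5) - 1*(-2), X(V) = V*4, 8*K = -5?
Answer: -79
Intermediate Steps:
K = -5/8 (K = (1/8)*(-5) = -5/8 ≈ -0.62500)
X(V) = 4*V
B = 4 (B = 2 + 2 = 4)
x = -13/2 (x = -(4 - 4*(-5)/8) = -(4 - 1*(-5/2)) = -(4 + 5/2) = -1*13/2 = -13/2 ≈ -6.5000)
12*x + 1*(-1) = 12*(-13/2) + 1*(-1) = -78 - 1 = -79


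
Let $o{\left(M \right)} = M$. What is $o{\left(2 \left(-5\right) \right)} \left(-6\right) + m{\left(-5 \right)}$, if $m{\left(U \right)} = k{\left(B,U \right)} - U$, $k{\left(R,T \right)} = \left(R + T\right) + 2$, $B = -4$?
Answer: $58$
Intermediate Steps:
$k{\left(R,T \right)} = 2 + R + T$
$m{\left(U \right)} = -2$ ($m{\left(U \right)} = \left(2 - 4 + U\right) - U = \left(-2 + U\right) - U = -2$)
$o{\left(2 \left(-5\right) \right)} \left(-6\right) + m{\left(-5 \right)} = 2 \left(-5\right) \left(-6\right) - 2 = \left(-10\right) \left(-6\right) - 2 = 60 - 2 = 58$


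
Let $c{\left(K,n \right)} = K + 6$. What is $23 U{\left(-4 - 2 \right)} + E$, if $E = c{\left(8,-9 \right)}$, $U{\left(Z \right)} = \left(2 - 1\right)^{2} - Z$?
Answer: $175$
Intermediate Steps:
$c{\left(K,n \right)} = 6 + K$
$U{\left(Z \right)} = 1 - Z$ ($U{\left(Z \right)} = 1^{2} - Z = 1 - Z$)
$E = 14$ ($E = 6 + 8 = 14$)
$23 U{\left(-4 - 2 \right)} + E = 23 \left(1 - \left(-4 - 2\right)\right) + 14 = 23 \left(1 - -6\right) + 14 = 23 \left(1 + 6\right) + 14 = 23 \cdot 7 + 14 = 161 + 14 = 175$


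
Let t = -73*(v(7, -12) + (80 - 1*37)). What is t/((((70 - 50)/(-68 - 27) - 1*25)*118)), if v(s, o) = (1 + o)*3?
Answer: 6935/28261 ≈ 0.24539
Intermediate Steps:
v(s, o) = 3 + 3*o
t = -730 (t = -73*((3 + 3*(-12)) + (80 - 1*37)) = -73*((3 - 36) + (80 - 37)) = -73*(-33 + 43) = -73*10 = -730)
t/((((70 - 50)/(-68 - 27) - 1*25)*118)) = -730*1/(118*((70 - 50)/(-68 - 27) - 1*25)) = -730*1/(118*(20/(-95) - 25)) = -730*1/(118*(20*(-1/95) - 25)) = -730*1/(118*(-4/19 - 25)) = -730/((-479/19*118)) = -730/(-56522/19) = -730*(-19/56522) = 6935/28261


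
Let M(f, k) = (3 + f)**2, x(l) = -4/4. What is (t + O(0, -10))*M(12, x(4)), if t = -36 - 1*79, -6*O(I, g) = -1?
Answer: -51675/2 ≈ -25838.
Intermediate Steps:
O(I, g) = 1/6 (O(I, g) = -1/6*(-1) = 1/6)
x(l) = -1 (x(l) = -4*1/4 = -1)
t = -115 (t = -36 - 79 = -115)
(t + O(0, -10))*M(12, x(4)) = (-115 + 1/6)*(3 + 12)**2 = -689/6*15**2 = -689/6*225 = -51675/2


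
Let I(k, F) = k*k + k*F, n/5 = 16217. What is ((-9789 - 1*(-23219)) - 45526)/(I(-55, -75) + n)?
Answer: -32096/88235 ≈ -0.36376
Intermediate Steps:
n = 81085 (n = 5*16217 = 81085)
I(k, F) = k² + F*k
((-9789 - 1*(-23219)) - 45526)/(I(-55, -75) + n) = ((-9789 - 1*(-23219)) - 45526)/(-55*(-75 - 55) + 81085) = ((-9789 + 23219) - 45526)/(-55*(-130) + 81085) = (13430 - 45526)/(7150 + 81085) = -32096/88235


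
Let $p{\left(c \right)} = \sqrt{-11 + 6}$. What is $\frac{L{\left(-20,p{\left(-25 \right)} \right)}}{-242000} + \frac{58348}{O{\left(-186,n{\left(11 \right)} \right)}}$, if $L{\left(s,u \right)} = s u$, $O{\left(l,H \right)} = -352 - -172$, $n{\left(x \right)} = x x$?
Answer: $- \frac{14587}{45} + \frac{i \sqrt{5}}{12100} \approx -324.16 + 0.0001848 i$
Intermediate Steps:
$p{\left(c \right)} = i \sqrt{5}$ ($p{\left(c \right)} = \sqrt{-5} = i \sqrt{5}$)
$n{\left(x \right)} = x^{2}$
$O{\left(l,H \right)} = -180$ ($O{\left(l,H \right)} = -352 + 172 = -180$)
$\frac{L{\left(-20,p{\left(-25 \right)} \right)}}{-242000} + \frac{58348}{O{\left(-186,n{\left(11 \right)} \right)}} = \frac{\left(-20\right) i \sqrt{5}}{-242000} + \frac{58348}{-180} = - 20 i \sqrt{5} \left(- \frac{1}{242000}\right) + 58348 \left(- \frac{1}{180}\right) = \frac{i \sqrt{5}}{12100} - \frac{14587}{45} = - \frac{14587}{45} + \frac{i \sqrt{5}}{12100}$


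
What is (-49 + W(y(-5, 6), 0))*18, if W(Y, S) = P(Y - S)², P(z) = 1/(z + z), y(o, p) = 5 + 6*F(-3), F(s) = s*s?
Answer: -6140475/6962 ≈ -882.00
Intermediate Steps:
F(s) = s²
y(o, p) = 59 (y(o, p) = 5 + 6*(-3)² = 5 + 6*9 = 5 + 54 = 59)
P(z) = 1/(2*z)
W(Y, S) = 1/(4*(Y - S)²) (W(Y, S) = (1/(2*(Y - S)))² = 1/(4*(Y - S)²))
(-49 + W(y(-5, 6), 0))*18 = (-49 + 1/(4*(0 - 1*59)²))*18 = (-49 + 1/(4*(0 - 59)²))*18 = (-49 + (¼)/(-59)²)*18 = (-49 + (¼)*(1/3481))*18 = (-49 + 1/13924)*18 = -682275/13924*18 = -6140475/6962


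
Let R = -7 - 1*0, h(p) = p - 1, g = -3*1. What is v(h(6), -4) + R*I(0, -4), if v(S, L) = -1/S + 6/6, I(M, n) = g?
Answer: 109/5 ≈ 21.800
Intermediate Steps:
g = -3
I(M, n) = -3
h(p) = -1 + p
R = -7 (R = -7 + 0 = -7)
v(S, L) = 1 - 1/S (v(S, L) = -1/S + 6*(1/6) = -1/S + 1 = 1 - 1/S)
v(h(6), -4) + R*I(0, -4) = (-1 + (-1 + 6))/(-1 + 6) - 7*(-3) = (-1 + 5)/5 + 21 = (1/5)*4 + 21 = 4/5 + 21 = 109/5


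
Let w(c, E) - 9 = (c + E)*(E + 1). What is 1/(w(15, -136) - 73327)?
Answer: -1/56983 ≈ -1.7549e-5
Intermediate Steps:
w(c, E) = 9 + (1 + E)*(E + c) (w(c, E) = 9 + (c + E)*(E + 1) = 9 + (E + c)*(1 + E) = 9 + (1 + E)*(E + c))
1/(w(15, -136) - 73327) = 1/((9 - 136 + 15 + (-136)**2 - 136*15) - 73327) = 1/((9 - 136 + 15 + 18496 - 2040) - 73327) = 1/(16344 - 73327) = 1/(-56983) = -1/56983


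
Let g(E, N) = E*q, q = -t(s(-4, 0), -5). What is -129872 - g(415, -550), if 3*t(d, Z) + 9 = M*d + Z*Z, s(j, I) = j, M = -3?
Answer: -377996/3 ≈ -1.2600e+5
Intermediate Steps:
t(d, Z) = -3 - d + Z²/3 (t(d, Z) = -3 + (-3*d + Z*Z)/3 = -3 + (-3*d + Z²)/3 = -3 + (Z² - 3*d)/3 = -3 + (-d + Z²/3) = -3 - d + Z²/3)
q = -28/3 (q = -(-3 - 1*(-4) + (⅓)*(-5)²) = -(-3 + 4 + (⅓)*25) = -(-3 + 4 + 25/3) = -1*28/3 = -28/3 ≈ -9.3333)
g(E, N) = -28*E/3 (g(E, N) = E*(-28/3) = -28*E/3)
-129872 - g(415, -550) = -129872 - (-28)*415/3 = -129872 - 1*(-11620/3) = -129872 + 11620/3 = -377996/3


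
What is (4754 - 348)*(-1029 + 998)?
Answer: -136586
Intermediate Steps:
(4754 - 348)*(-1029 + 998) = 4406*(-31) = -136586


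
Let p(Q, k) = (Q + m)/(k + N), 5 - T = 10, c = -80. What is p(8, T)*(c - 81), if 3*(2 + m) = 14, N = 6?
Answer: -5152/3 ≈ -1717.3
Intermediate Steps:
m = 8/3 (m = -2 + (⅓)*14 = -2 + 14/3 = 8/3 ≈ 2.6667)
T = -5 (T = 5 - 1*10 = 5 - 10 = -5)
p(Q, k) = (8/3 + Q)/(6 + k) (p(Q, k) = (Q + 8/3)/(k + 6) = (8/3 + Q)/(6 + k))
p(8, T)*(c - 81) = ((8/3 + 8)/(6 - 5))*(-80 - 81) = ((32/3)/1)*(-161) = (1*(32/3))*(-161) = (32/3)*(-161) = -5152/3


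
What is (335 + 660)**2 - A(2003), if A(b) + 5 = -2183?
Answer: 992213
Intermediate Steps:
A(b) = -2188 (A(b) = -5 - 2183 = -2188)
(335 + 660)**2 - A(2003) = (335 + 660)**2 - 1*(-2188) = 995**2 + 2188 = 990025 + 2188 = 992213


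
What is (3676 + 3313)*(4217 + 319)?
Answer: 31702104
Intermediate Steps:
(3676 + 3313)*(4217 + 319) = 6989*4536 = 31702104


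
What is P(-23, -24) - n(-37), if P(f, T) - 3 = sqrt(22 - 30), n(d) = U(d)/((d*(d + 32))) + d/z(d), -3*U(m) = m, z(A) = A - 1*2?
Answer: 129/65 + 2*I*sqrt(2) ≈ 1.9846 + 2.8284*I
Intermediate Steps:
z(A) = -2 + A (z(A) = A - 2 = -2 + A)
U(m) = -m/3
n(d) = -1/(3*(32 + d)) + d/(-2 + d) (n(d) = (-d/3)/((d*(d + 32))) + d/(-2 + d) = (-d/3)/((d*(32 + d))) + d/(-2 + d) = (-d/3)*(1/(d*(32 + d))) + d/(-2 + d) = -1/(3*(32 + d)) + d/(-2 + d))
P(f, T) = 3 + 2*I*sqrt(2) (P(f, T) = 3 + sqrt(22 - 30) = 3 + sqrt(-8) = 3 + 2*I*sqrt(2))
P(-23, -24) - n(-37) = (3 + 2*I*sqrt(2)) - (2 + 3*(-37)**2 + 95*(-37))/(3*(-2 - 37)*(32 - 37)) = (3 + 2*I*sqrt(2)) - (2 + 3*1369 - 3515)/(3*(-39)*(-5)) = (3 + 2*I*sqrt(2)) - (-1)*(-1)*(2 + 4107 - 3515)/(3*39*5) = (3 + 2*I*sqrt(2)) - (-1)*(-1)*594/(3*39*5) = (3 + 2*I*sqrt(2)) - 1*66/65 = (3 + 2*I*sqrt(2)) - 66/65 = 129/65 + 2*I*sqrt(2)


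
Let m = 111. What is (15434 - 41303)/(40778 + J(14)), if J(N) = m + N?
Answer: -25869/40903 ≈ -0.63245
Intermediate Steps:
J(N) = 111 + N
(15434 - 41303)/(40778 + J(14)) = (15434 - 41303)/(40778 + (111 + 14)) = -25869/(40778 + 125) = -25869/40903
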